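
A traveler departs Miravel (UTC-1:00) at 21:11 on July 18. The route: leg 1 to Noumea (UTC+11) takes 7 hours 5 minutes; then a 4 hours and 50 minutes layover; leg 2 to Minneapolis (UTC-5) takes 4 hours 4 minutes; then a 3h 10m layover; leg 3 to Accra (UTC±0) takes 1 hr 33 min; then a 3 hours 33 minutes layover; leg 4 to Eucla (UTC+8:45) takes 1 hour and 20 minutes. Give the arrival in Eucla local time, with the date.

08:31 on July 20

Convert departure to UTC: 21:11 + 1:00 = 22:11 UTC on Jul 18.
Add 7 hours 5 minutes leg 1 → 05:16 UTC (Jul 19).
Add 4 hours and 50 minutes layover in Noumea → 10:06 UTC.
Add 4 hours and 4 minutes leg 2 → 14:10 UTC.
Add 3 hours and 10 minutes layover in Minneapolis → 17:20 UTC.
Add 1 hour and 33 minutes leg 3 → 18:53 UTC.
Add 3 hours 33 minutes layover in Accra → 22:26 UTC.
Add 1 hour 20 minutes leg 4 → 23:46 UTC.
Eucla is UTC+8:45, so local arrival = 23:46 + 8:45 = 08:31 on Jul 20.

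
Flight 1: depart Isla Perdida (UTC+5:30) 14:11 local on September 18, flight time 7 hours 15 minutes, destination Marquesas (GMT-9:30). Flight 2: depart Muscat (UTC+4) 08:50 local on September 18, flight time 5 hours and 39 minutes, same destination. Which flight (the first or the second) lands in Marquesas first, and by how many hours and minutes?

Flight 1 in UTC: 14:11 − 5:30 = 08:41 on Sep 18.
+7 hours and 15 minutes → arrive 15:56 UTC on Sep 18.
Flight 2 in UTC: 08:50 − 4:00 = 04:50 on Sep 18.
+5 hours and 39 minutes → arrive 10:29 UTC on Sep 18.
Flight 2 lands earlier by 5 hours 27 minutes.

the second, by 5 hours 27 minutes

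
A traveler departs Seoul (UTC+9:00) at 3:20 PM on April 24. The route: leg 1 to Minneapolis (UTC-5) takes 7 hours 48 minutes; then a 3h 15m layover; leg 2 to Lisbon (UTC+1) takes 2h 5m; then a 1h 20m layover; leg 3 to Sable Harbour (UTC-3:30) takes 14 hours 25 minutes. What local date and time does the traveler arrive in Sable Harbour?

Convert departure to UTC: 3:20 PM − 9:00 = 6:20 AM UTC on Apr 24.
Add 7 hours 48 minutes leg 1 → 2:08 PM UTC.
Add 3 hours and 15 minutes layover in Minneapolis → 5:23 PM UTC.
Add 2 hours 5 minutes leg 2 → 7:28 PM UTC.
Add 1 hour and 20 minutes layover in Lisbon → 8:48 PM UTC.
Add 14 hours and 25 minutes leg 3 → 11:13 AM UTC (Apr 25).
Sable Harbour is UTC−3:30, so local arrival = 11:13 AM − 3:30 = 7:43 AM on Apr 25.

7:43 AM on April 25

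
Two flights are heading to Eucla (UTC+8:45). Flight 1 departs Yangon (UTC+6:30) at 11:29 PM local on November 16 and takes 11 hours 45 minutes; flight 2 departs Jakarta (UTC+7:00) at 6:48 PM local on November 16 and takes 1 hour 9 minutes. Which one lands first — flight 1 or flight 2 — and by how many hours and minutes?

the second, by 15 hours 47 minutes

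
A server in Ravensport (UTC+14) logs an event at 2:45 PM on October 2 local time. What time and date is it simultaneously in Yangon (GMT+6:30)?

In UTC: 2:45 PM − 14:00 = 12:45 AM on Oct 2.
Yangon is UTC+6:30: 12:45 AM + 6:30 = 7:15 AM on Oct 2.

7:15 AM on Oct 2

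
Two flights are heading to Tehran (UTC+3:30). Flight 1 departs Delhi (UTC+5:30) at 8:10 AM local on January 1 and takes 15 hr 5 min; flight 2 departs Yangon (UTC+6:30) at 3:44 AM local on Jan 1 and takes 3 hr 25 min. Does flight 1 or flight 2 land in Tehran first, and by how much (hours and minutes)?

Flight 1 in UTC: 8:10 AM − 5:30 = 2:40 AM on Jan 1.
+15 hours and 5 minutes → arrive 5:45 PM UTC on Jan 1.
Flight 2 in UTC: 3:44 AM − 6:30 = 9:14 PM on Dec 31.
+3 hours and 25 minutes → arrive 12:39 AM UTC on Jan 1.
Flight 2 lands earlier by 17 hours 6 minutes.

the second, by 17 hours 6 minutes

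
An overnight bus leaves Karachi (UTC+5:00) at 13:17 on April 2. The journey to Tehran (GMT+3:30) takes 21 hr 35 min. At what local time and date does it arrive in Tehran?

09:22 on April 3

Convert departure to UTC: 13:17 − 5:00 = 08:17 UTC on Apr 2.
Add 21 hours 35 minutes travel time → 05:52 UTC (Apr 3).
Tehran is UTC+3:30, so local arrival = 05:52 + 3:30 = 09:22 on Apr 3.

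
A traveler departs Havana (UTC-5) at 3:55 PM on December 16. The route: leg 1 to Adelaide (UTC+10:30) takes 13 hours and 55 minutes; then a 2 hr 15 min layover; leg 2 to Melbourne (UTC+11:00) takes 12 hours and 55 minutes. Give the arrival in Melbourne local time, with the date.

1:00 PM on December 18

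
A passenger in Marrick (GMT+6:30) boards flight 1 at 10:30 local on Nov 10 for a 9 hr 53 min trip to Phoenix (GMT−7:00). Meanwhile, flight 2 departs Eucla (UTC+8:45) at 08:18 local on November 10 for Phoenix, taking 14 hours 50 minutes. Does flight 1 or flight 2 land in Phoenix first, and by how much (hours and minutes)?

Flight 1 in UTC: 10:30 − 6:30 = 04:00 on Nov 10.
+9 hours 53 minutes → arrive 13:53 UTC on Nov 10.
Flight 2 in UTC: 08:18 − 8:45 = 23:33 on Nov 9.
+14 hours and 50 minutes → arrive 14:23 UTC on Nov 10.
Flight 1 lands earlier by 30 minutes.

the first, by 30 minutes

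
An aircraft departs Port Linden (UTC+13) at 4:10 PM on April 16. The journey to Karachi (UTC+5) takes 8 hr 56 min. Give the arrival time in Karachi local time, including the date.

5:06 PM on Apr 16

Convert departure to UTC: 4:10 PM − 13:00 = 3:10 AM UTC on Apr 16.
Add 8 hours and 56 minutes travel time → 12:06 PM UTC.
Karachi is UTC+5:00, so local arrival = 12:06 PM + 5:00 = 5:06 PM on Apr 16.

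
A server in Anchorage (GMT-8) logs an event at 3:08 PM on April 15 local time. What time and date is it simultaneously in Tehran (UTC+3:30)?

2:38 AM on April 16

In UTC: 3:08 PM + 8:00 = 11:08 PM on Apr 15.
Tehran is UTC+3:30: 11:08 PM + 3:30 = 2:38 AM on Apr 16.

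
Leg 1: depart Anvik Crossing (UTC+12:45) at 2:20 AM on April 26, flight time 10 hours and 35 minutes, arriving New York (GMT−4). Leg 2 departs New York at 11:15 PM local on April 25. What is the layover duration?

3 hours 5 minutes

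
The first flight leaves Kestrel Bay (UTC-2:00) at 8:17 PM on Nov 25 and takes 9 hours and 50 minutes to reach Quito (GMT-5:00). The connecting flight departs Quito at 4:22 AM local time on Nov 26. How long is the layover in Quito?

Convert departure to UTC: 8:17 PM + 2:00 = 10:17 PM UTC on Nov 25.
Add 9 hours and 50 minutes flight time → 8:07 AM UTC (Nov 26).
Quito is UTC−5:00, so local arrival = 8:07 AM − 5:00 = 3:07 AM on Nov 26.
Layover = 4:22 AM − 3:07 AM = 1 hour 15 minutes.

1 hour 15 minutes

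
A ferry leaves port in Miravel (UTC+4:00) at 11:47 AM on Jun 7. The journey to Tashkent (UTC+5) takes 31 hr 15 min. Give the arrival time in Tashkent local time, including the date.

Convert departure to UTC: 11:47 AM − 4:00 = 7:47 AM UTC on Jun 7.
Add 31 hours and 15 minutes travel time → 3:02 PM UTC (Jun 8).
Tashkent is UTC+5:00, so local arrival = 3:02 PM + 5:00 = 8:02 PM on Jun 8.

8:02 PM on June 8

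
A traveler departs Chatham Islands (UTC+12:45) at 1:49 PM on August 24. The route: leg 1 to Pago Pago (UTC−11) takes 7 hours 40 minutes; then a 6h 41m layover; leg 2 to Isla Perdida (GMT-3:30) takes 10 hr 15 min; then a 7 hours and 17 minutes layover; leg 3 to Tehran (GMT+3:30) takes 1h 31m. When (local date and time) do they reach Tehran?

Convert departure to UTC: 1:49 PM − 12:45 = 1:04 AM UTC on Aug 24.
Add 7 hours 40 minutes leg 1 → 8:44 AM UTC.
Add 6 hours and 41 minutes layover in Pago Pago → 3:25 PM UTC.
Add 10 hours and 15 minutes leg 2 → 1:40 AM UTC (Aug 25).
Add 7 hours and 17 minutes layover in Isla Perdida → 8:57 AM UTC.
Add 1 hour 31 minutes leg 3 → 10:28 AM UTC.
Tehran is UTC+3:30, so local arrival = 10:28 AM + 3:30 = 1:58 PM on Aug 25.

1:58 PM on August 25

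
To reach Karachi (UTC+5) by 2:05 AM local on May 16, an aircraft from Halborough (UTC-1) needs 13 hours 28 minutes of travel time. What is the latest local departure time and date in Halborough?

6:37 AM on May 15

Target arrival in UTC: 2:05 AM − 5:00 = 9:05 PM on May 15.
Subtract 13 hours 28 minutes → departure 7:37 AM UTC on May 15.
Halborough is UTC−1:00: 7:37 AM − 1:00 = 6:37 AM on May 15.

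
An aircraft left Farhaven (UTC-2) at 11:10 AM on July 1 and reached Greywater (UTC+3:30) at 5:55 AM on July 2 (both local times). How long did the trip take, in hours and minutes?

Greywater is 5:30 ahead of Farhaven.
Clock-face elapsed time (ignoring zones) is 18 hours 45 minutes.
Actual elapsed = 18 hours 45 minutes − 5:30 = 13 hours 15 minutes.

13 hours 15 minutes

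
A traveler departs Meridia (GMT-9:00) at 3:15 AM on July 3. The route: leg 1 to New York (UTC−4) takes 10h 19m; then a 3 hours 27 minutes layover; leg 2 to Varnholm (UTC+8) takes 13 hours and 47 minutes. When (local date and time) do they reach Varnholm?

Convert departure to UTC: 3:15 AM + 9:00 = 12:15 PM UTC on Jul 3.
Add 10 hours and 19 minutes leg 1 → 10:34 PM UTC.
Add 3 hours 27 minutes layover in New York → 2:01 AM UTC (Jul 4).
Add 13 hours and 47 minutes leg 2 → 3:48 PM UTC.
Varnholm is UTC+8:00, so local arrival = 3:48 PM + 8:00 = 11:48 PM on Jul 4.

11:48 PM on July 4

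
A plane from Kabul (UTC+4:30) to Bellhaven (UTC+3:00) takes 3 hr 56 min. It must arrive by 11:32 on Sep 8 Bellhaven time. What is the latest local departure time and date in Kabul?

09:06 on September 8

Target arrival in UTC: 11:32 − 3:00 = 08:32 on Sep 8.
Subtract 3 hours 56 minutes → departure 04:36 UTC on Sep 8.
Kabul is UTC+4:30: 04:36 + 4:30 = 09:06 on Sep 8.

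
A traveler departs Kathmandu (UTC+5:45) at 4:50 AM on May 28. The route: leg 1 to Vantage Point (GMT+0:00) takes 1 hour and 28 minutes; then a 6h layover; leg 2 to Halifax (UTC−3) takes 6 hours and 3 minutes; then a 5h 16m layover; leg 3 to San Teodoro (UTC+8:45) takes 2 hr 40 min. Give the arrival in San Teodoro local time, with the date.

5:17 AM on May 29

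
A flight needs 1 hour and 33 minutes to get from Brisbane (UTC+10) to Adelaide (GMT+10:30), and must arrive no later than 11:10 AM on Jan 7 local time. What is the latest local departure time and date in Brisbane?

9:07 AM on Jan 7

Target arrival in UTC: 11:10 AM − 10:30 = 12:40 AM on Jan 7.
Subtract 1 hour and 33 minutes → departure 11:07 PM UTC on Jan 6.
Brisbane is UTC+10:00: 11:07 PM + 10:00 = 9:07 AM on Jan 7.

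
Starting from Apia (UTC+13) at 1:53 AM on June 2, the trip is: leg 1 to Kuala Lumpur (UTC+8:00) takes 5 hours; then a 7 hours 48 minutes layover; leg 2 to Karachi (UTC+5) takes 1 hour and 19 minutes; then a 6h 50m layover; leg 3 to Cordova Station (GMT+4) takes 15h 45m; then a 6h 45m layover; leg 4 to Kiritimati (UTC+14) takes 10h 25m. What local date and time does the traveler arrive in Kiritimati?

8:45 AM on June 4

Convert departure to UTC: 1:53 AM − 13:00 = 12:53 PM UTC on Jun 1.
Add 5 hours leg 1 → 5:53 PM UTC.
Add 7 hours 48 minutes layover in Kuala Lumpur → 1:41 AM UTC (Jun 2).
Add 1 hour 19 minutes leg 2 → 3:00 AM UTC.
Add 6 hours 50 minutes layover in Karachi → 9:50 AM UTC.
Add 15 hours 45 minutes leg 3 → 1:35 AM UTC (Jun 3).
Add 6 hours and 45 minutes layover in Cordova Station → 8:20 AM UTC.
Add 10 hours 25 minutes leg 4 → 6:45 PM UTC.
Kiritimati is UTC+14:00, so local arrival = 6:45 PM + 14:00 = 8:45 AM on Jun 4.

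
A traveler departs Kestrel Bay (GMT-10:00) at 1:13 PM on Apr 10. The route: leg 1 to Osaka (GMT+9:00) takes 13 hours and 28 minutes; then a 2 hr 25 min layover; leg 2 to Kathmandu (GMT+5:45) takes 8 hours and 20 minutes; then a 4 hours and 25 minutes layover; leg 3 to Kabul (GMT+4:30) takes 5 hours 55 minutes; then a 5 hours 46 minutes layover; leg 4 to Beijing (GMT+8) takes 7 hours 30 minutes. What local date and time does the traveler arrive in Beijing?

Convert departure to UTC: 1:13 PM + 10:00 = 11:13 PM UTC on Apr 10.
Add 13 hours and 28 minutes leg 1 → 12:41 PM UTC (Apr 11).
Add 2 hours 25 minutes layover in Osaka → 3:06 PM UTC.
Add 8 hours 20 minutes leg 2 → 11:26 PM UTC.
Add 4 hours and 25 minutes layover in Kathmandu → 3:51 AM UTC (Apr 12).
Add 5 hours 55 minutes leg 3 → 9:46 AM UTC.
Add 5 hours and 46 minutes layover in Kabul → 3:32 PM UTC.
Add 7 hours 30 minutes leg 4 → 11:02 PM UTC.
Beijing is UTC+8:00, so local arrival = 11:02 PM + 8:00 = 7:02 AM on Apr 13.

7:02 AM on April 13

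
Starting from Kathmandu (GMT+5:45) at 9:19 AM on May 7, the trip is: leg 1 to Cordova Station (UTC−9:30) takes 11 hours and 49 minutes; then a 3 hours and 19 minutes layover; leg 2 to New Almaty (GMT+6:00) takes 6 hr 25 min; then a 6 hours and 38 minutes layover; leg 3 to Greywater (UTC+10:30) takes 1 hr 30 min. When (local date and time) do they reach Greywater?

Convert departure to UTC: 9:19 AM − 5:45 = 3:34 AM UTC on May 7.
Add 11 hours and 49 minutes leg 1 → 3:23 PM UTC.
Add 3 hours 19 minutes layover in Cordova Station → 6:42 PM UTC.
Add 6 hours and 25 minutes leg 2 → 1:07 AM UTC (May 8).
Add 6 hours and 38 minutes layover in New Almaty → 7:45 AM UTC.
Add 1 hour 30 minutes leg 3 → 9:15 AM UTC.
Greywater is UTC+10:30, so local arrival = 9:15 AM + 10:30 = 7:45 PM on May 8.

7:45 PM on May 8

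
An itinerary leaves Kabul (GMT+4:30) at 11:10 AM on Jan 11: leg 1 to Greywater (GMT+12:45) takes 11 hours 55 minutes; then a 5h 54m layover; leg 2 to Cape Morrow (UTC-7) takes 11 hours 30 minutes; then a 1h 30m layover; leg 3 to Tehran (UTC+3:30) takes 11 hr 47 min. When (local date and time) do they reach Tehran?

4:46 AM on Jan 13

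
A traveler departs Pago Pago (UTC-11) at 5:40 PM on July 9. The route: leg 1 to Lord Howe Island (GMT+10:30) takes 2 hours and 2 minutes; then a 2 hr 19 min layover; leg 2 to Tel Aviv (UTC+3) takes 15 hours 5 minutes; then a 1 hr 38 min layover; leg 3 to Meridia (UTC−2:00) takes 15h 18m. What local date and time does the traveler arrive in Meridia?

3:02 PM on July 11

Convert departure to UTC: 5:40 PM + 11:00 = 4:40 AM UTC on Jul 10.
Add 2 hours and 2 minutes leg 1 → 6:42 AM UTC.
Add 2 hours and 19 minutes layover in Lord Howe Island → 9:01 AM UTC.
Add 15 hours and 5 minutes leg 2 → 12:06 AM UTC (Jul 11).
Add 1 hour and 38 minutes layover in Tel Aviv → 1:44 AM UTC.
Add 15 hours and 18 minutes leg 3 → 5:02 PM UTC.
Meridia is UTC−2:00, so local arrival = 5:02 PM − 2:00 = 3:02 PM on Jul 11.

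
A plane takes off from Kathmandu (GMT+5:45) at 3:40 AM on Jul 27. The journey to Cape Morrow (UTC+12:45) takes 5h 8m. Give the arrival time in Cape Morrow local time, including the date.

Cape Morrow is 7:00 ahead of Kathmandu.
After 5 hours 8 minutes it is 8:48 AM in Kathmandu.
Shift by the zone difference: 8:48 AM + 7:00 = 3:48 PM on Jul 27 in Cape Morrow.

3:48 PM on July 27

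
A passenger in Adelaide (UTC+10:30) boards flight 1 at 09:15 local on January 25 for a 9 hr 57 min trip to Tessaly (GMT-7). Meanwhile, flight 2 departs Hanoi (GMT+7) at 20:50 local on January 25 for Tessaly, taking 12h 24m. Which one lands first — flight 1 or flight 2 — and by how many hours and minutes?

the first, by 17 hours 32 minutes

Flight 1 in UTC: 09:15 − 10:30 = 22:45 on Jan 24.
+9 hours 57 minutes → arrive 08:42 UTC on Jan 25.
Flight 2 in UTC: 20:50 − 7:00 = 13:50 on Jan 25.
+12 hours 24 minutes → arrive 02:14 UTC on Jan 26.
Flight 1 lands earlier by 17 hours 32 minutes.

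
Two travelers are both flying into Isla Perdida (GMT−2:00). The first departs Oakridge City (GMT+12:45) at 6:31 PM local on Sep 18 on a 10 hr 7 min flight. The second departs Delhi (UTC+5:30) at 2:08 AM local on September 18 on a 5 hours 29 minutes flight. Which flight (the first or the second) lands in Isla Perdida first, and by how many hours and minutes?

the second, by 13 hours 46 minutes

Flight 1 in UTC: 6:31 PM − 12:45 = 5:46 AM on Sep 18.
+10 hours 7 minutes → arrive 3:53 PM UTC on Sep 18.
Flight 2 in UTC: 2:08 AM − 5:30 = 8:38 PM on Sep 17.
+5 hours 29 minutes → arrive 2:07 AM UTC on Sep 18.
Flight 2 lands earlier by 13 hours 46 minutes.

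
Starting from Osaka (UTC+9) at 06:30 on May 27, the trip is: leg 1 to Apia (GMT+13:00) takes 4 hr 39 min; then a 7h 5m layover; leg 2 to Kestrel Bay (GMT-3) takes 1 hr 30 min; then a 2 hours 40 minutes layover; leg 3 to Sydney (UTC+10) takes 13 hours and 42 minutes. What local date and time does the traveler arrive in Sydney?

13:06 on May 28

Convert departure to UTC: 06:30 − 9:00 = 21:30 UTC on May 26.
Add 4 hours and 39 minutes leg 1 → 02:09 UTC (May 27).
Add 7 hours and 5 minutes layover in Apia → 09:14 UTC.
Add 1 hour and 30 minutes leg 2 → 10:44 UTC.
Add 2 hours and 40 minutes layover in Kestrel Bay → 13:24 UTC.
Add 13 hours and 42 minutes leg 3 → 03:06 UTC (May 28).
Sydney is UTC+10:00, so local arrival = 03:06 + 10:00 = 13:06 on May 28.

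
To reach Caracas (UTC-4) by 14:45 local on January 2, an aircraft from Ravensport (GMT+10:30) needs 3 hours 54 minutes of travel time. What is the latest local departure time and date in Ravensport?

Target arrival in UTC: 14:45 + 4:00 = 18:45 on Jan 2.
Subtract 3 hours 54 minutes → departure 14:51 UTC on Jan 2.
Ravensport is UTC+10:30: 14:51 + 10:30 = 01:21 on Jan 3.

01:21 on Jan 3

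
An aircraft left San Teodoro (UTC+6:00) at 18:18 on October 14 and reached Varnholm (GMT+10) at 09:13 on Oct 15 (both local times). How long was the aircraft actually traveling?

Departure in UTC: 18:18 − 6:00 = 12:18 on Oct 14.
Arrival in UTC: 09:13 − 10:00 = 23:13 on Oct 14.
Elapsed = 23:13 − 12:18 = 10 hours 55 minutes.

10 hours 55 minutes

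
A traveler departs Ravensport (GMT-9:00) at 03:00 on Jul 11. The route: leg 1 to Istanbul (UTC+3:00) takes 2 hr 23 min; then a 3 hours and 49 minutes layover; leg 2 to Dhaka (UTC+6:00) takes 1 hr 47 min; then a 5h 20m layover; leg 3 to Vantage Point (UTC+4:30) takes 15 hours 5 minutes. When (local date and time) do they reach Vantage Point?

Convert departure to UTC: 03:00 + 9:00 = 12:00 UTC on Jul 11.
Add 2 hours 23 minutes leg 1 → 14:23 UTC.
Add 3 hours and 49 minutes layover in Istanbul → 18:12 UTC.
Add 1 hour and 47 minutes leg 2 → 19:59 UTC.
Add 5 hours and 20 minutes layover in Dhaka → 01:19 UTC (Jul 12).
Add 15 hours and 5 minutes leg 3 → 16:24 UTC.
Vantage Point is UTC+4:30, so local arrival = 16:24 + 4:30 = 20:54 on Jul 12.

20:54 on July 12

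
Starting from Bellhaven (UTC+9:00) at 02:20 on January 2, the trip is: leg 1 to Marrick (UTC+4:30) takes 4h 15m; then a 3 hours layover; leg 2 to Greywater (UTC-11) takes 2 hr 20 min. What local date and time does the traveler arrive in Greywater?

Convert departure to UTC: 02:20 − 9:00 = 17:20 UTC on Jan 1.
Add 4 hours 15 minutes leg 1 → 21:35 UTC.
Add 3 hours layover in Marrick → 00:35 UTC (Jan 2).
Add 2 hours and 20 minutes leg 2 → 02:55 UTC.
Greywater is UTC−11:00, so local arrival = 02:55 − 11:00 = 15:55 on Jan 1.

15:55 on January 1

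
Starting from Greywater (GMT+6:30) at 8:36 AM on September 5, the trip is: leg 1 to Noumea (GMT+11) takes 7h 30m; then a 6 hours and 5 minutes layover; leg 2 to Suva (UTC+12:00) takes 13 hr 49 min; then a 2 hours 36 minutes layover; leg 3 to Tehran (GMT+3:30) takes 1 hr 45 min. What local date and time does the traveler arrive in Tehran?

Convert departure to UTC: 8:36 AM − 6:30 = 2:06 AM UTC on Sep 5.
Add 7 hours 30 minutes leg 1 → 9:36 AM UTC.
Add 6 hours and 5 minutes layover in Noumea → 3:41 PM UTC.
Add 13 hours and 49 minutes leg 2 → 5:30 AM UTC (Sep 6).
Add 2 hours and 36 minutes layover in Suva → 8:06 AM UTC.
Add 1 hour and 45 minutes leg 3 → 9:51 AM UTC.
Tehran is UTC+3:30, so local arrival = 9:51 AM + 3:30 = 1:21 PM on Sep 6.

1:21 PM on Sep 6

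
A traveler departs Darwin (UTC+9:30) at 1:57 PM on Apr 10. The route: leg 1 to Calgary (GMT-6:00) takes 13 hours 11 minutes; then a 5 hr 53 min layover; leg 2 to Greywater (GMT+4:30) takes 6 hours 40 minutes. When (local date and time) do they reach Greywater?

10:41 AM on Apr 11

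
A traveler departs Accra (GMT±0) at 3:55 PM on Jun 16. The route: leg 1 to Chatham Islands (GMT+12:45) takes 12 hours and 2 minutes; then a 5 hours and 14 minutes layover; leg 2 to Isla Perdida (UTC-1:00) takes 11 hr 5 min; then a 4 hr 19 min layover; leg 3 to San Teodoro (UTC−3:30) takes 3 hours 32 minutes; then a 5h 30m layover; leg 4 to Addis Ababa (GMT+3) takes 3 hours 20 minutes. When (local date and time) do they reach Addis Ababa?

3:57 PM on June 18

Accra is at UTC+0, so departure is already 3:55 PM UTC on Jun 16.
Add 12 hours and 2 minutes leg 1 → 3:57 AM UTC (Jun 17).
Add 5 hours and 14 minutes layover in Chatham Islands → 9:11 AM UTC.
Add 11 hours 5 minutes leg 2 → 8:16 PM UTC.
Add 4 hours 19 minutes layover in Isla Perdida → 12:35 AM UTC (Jun 18).
Add 3 hours and 32 minutes leg 3 → 4:07 AM UTC.
Add 5 hours and 30 minutes layover in San Teodoro → 9:37 AM UTC.
Add 3 hours and 20 minutes leg 4 → 12:57 PM UTC.
Addis Ababa is UTC+3:00, so local arrival = 12:57 PM + 3:00 = 3:57 PM on Jun 18.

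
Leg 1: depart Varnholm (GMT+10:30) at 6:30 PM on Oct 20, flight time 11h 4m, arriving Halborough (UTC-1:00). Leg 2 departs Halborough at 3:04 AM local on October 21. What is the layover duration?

Convert departure to UTC: 6:30 PM − 10:30 = 8:00 AM UTC on Oct 20.
Add 11 hours and 4 minutes flight time → 7:04 PM UTC.
Halborough is UTC−1:00, so local arrival = 7:04 PM − 1:00 = 6:04 PM on Oct 20.
Layover = 3:04 AM − 6:04 PM (+1 day) = 9 hours.

9 hours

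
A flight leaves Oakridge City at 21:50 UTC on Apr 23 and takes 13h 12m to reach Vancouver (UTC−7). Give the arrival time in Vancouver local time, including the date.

Departure is given in UTC: 21:50 on Apr 23.
Add 13 hours and 12 minutes → 11:02 UTC (Apr 24).
Vancouver is UTC−7:00: 11:02 − 7:00 = 04:02 on Apr 24.

04:02 on Apr 24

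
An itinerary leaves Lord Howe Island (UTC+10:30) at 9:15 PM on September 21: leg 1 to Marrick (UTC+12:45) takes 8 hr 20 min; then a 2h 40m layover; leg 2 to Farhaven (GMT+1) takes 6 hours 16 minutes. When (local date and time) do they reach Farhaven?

5:01 AM on Sep 22

Convert departure to UTC: 9:15 PM − 10:30 = 10:45 AM UTC on Sep 21.
Add 8 hours and 20 minutes leg 1 → 7:05 PM UTC.
Add 2 hours 40 minutes layover in Marrick → 9:45 PM UTC.
Add 6 hours 16 minutes leg 2 → 4:01 AM UTC (Sep 22).
Farhaven is UTC+1:00, so local arrival = 4:01 AM + 1:00 = 5:01 AM on Sep 22.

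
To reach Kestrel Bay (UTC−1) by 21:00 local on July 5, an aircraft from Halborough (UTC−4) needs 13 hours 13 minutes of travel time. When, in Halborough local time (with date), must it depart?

04:47 on Jul 5

Target arrival in UTC: 21:00 + 1:00 = 22:00 on Jul 5.
Subtract 13 hours and 13 minutes → departure 08:47 UTC on Jul 5.
Halborough is UTC−4:00: 08:47 − 4:00 = 04:47 on Jul 5.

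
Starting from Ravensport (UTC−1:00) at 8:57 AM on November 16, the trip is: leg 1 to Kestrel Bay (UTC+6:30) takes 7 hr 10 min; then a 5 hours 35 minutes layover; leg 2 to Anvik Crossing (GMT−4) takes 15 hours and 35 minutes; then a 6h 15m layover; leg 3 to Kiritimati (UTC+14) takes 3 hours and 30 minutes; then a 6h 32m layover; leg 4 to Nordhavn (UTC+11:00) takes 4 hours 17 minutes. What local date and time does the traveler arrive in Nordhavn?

9:51 PM on November 18

Convert departure to UTC: 8:57 AM + 1:00 = 9:57 AM UTC on Nov 16.
Add 7 hours and 10 minutes leg 1 → 5:07 PM UTC.
Add 5 hours 35 minutes layover in Kestrel Bay → 10:42 PM UTC.
Add 15 hours and 35 minutes leg 2 → 2:17 PM UTC (Nov 17).
Add 6 hours and 15 minutes layover in Anvik Crossing → 8:32 PM UTC.
Add 3 hours and 30 minutes leg 3 → 12:02 AM UTC (Nov 18).
Add 6 hours and 32 minutes layover in Kiritimati → 6:34 AM UTC.
Add 4 hours and 17 minutes leg 4 → 10:51 AM UTC.
Nordhavn is UTC+11:00, so local arrival = 10:51 AM + 11:00 = 9:51 PM on Nov 18.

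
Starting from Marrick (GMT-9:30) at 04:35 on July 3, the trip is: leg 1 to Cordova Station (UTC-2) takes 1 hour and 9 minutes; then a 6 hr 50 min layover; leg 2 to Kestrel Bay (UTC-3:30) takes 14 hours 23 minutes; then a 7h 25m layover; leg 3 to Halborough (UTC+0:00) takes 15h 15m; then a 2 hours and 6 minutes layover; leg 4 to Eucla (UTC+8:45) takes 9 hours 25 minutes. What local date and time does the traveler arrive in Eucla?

07:23 on July 6

Convert departure to UTC: 04:35 + 9:30 = 14:05 UTC on Jul 3.
Add 1 hour and 9 minutes leg 1 → 15:14 UTC.
Add 6 hours 50 minutes layover in Cordova Station → 22:04 UTC.
Add 14 hours and 23 minutes leg 2 → 12:27 UTC (Jul 4).
Add 7 hours 25 minutes layover in Kestrel Bay → 19:52 UTC.
Add 15 hours and 15 minutes leg 3 → 11:07 UTC (Jul 5).
Add 2 hours and 6 minutes layover in Halborough → 13:13 UTC.
Add 9 hours and 25 minutes leg 4 → 22:38 UTC.
Eucla is UTC+8:45, so local arrival = 22:38 + 8:45 = 07:23 on Jul 6.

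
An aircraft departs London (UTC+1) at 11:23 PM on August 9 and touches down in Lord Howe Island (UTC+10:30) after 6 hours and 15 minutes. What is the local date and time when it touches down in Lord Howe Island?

3:08 PM on August 10

Lord Howe Island is 9:30 ahead of London.
After 6 hours and 15 minutes it is 5:38 AM (Aug 10) in London.
Shift by the zone difference: 5:38 AM + 9:30 = 3:08 PM on Aug 10 in Lord Howe Island.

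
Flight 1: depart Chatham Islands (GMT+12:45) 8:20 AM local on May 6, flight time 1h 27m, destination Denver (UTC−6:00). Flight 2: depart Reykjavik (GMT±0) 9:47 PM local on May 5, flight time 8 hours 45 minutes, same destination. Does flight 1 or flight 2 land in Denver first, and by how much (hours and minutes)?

the first, by 9 hours 30 minutes

Flight 1 in UTC: 8:20 AM − 12:45 = 7:35 PM on May 5.
+1 hour 27 minutes → arrive 9:02 PM UTC on May 5.
Flight 2 departs at 9:47 PM UTC (May 5).
+8 hours and 45 minutes → arrive 6:32 AM UTC on May 6.
Flight 1 lands earlier by 9 hours 30 minutes.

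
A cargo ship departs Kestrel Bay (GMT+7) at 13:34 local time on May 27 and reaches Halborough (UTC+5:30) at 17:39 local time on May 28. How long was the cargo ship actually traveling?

Halborough is 1:30 behind Kestrel Bay.
Clock-face elapsed time (ignoring zones) is 28 hours 5 minutes.
Actual elapsed = 28 hours 5 minutes + 1:30 = 29 hours 35 minutes.

29 hours 35 minutes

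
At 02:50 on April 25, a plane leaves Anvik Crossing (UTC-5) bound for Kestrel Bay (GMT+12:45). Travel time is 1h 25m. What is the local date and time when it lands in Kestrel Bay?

22:00 on April 25

Convert departure to UTC: 02:50 + 5:00 = 07:50 UTC on Apr 25.
Add 1 hour 25 minutes travel time → 09:15 UTC.
Kestrel Bay is UTC+12:45, so local arrival = 09:15 + 12:45 = 22:00 on Apr 25.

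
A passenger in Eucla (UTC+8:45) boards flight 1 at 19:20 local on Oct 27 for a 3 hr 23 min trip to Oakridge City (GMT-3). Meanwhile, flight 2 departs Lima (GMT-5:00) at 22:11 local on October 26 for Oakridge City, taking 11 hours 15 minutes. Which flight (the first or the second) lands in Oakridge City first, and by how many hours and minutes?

Flight 1 in UTC: 19:20 − 8:45 = 10:35 on Oct 27.
+3 hours and 23 minutes → arrive 13:58 UTC on Oct 27.
Flight 2 in UTC: 22:11 + 5:00 = 03:11 on Oct 27.
+11 hours 15 minutes → arrive 14:26 UTC on Oct 27.
Flight 1 lands earlier by 28 minutes.

the first, by 28 minutes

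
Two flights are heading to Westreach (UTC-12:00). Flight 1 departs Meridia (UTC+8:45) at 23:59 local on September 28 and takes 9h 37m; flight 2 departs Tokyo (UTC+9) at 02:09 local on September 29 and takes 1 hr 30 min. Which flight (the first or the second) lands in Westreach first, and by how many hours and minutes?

the second, by 6 hours 12 minutes

Flight 1 in UTC: 23:59 − 8:45 = 15:14 on Sep 28.
+9 hours 37 minutes → arrive 00:51 UTC on Sep 29.
Flight 2 in UTC: 02:09 − 9:00 = 17:09 on Sep 28.
+1 hour and 30 minutes → arrive 18:39 UTC on Sep 28.
Flight 2 lands earlier by 6 hours 12 minutes.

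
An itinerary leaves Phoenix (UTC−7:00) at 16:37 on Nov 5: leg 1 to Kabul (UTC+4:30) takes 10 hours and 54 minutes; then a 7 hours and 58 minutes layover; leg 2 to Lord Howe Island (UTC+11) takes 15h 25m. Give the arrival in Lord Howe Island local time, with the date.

20:54 on November 7

Convert departure to UTC: 16:37 + 7:00 = 23:37 UTC on Nov 5.
Add 10 hours and 54 minutes leg 1 → 10:31 UTC (Nov 6).
Add 7 hours 58 minutes layover in Kabul → 18:29 UTC.
Add 15 hours 25 minutes leg 2 → 09:54 UTC (Nov 7).
Lord Howe Island is UTC+11:00, so local arrival = 09:54 + 11:00 = 20:54 on Nov 7.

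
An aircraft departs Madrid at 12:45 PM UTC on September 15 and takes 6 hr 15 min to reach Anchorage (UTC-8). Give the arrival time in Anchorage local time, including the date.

11:00 AM on Sep 15

Departure is given in UTC: 12:45 PM on Sep 15.
Add 6 hours 15 minutes → 7:00 PM UTC.
Anchorage is UTC−8:00: 7:00 PM − 8:00 = 11:00 AM on Sep 15.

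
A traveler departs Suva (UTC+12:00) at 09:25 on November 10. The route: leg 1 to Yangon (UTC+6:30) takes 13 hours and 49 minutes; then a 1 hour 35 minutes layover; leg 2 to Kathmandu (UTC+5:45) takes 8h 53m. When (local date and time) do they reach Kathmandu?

03:27 on November 11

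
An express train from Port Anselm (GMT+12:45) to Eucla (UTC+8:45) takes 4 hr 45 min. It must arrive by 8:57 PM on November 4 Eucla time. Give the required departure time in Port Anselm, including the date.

Target arrival in UTC: 8:57 PM − 8:45 = 12:12 PM on Nov 4.
Subtract 4 hours and 45 minutes → departure 7:27 AM UTC on Nov 4.
Port Anselm is UTC+12:45: 7:27 AM + 12:45 = 8:12 PM on Nov 4.

8:12 PM on November 4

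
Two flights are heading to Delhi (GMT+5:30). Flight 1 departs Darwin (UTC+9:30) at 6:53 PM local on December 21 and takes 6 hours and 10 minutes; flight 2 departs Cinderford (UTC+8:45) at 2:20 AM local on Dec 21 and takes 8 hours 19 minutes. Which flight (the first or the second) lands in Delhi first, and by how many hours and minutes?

Flight 1 in UTC: 6:53 PM − 9:30 = 9:23 AM on Dec 21.
+6 hours and 10 minutes → arrive 3:33 PM UTC on Dec 21.
Flight 2 in UTC: 2:20 AM − 8:45 = 5:35 PM on Dec 20.
+8 hours 19 minutes → arrive 1:54 AM UTC on Dec 21.
Flight 2 lands earlier by 13 hours 39 minutes.

the second, by 13 hours 39 minutes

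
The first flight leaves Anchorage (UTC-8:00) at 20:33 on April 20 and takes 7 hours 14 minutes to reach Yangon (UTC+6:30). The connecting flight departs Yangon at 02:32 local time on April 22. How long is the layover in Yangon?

8 hours 15 minutes

Convert departure to UTC: 20:33 + 8:00 = 04:33 UTC on Apr 21.
Add 7 hours 14 minutes flight time → 11:47 UTC.
Yangon is UTC+6:30, so local arrival = 11:47 + 6:30 = 18:17 on Apr 21.
Layover = 02:32 − 18:17 (+1 day) = 8 hours 15 minutes.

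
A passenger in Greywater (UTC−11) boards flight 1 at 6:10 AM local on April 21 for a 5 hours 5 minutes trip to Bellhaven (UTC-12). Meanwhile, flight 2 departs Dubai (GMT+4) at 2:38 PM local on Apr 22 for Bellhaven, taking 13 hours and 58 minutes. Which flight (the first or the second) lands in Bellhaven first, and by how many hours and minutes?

the first, by 26 hours 21 minutes

Flight 1 in UTC: 6:10 AM + 11:00 = 5:10 PM on Apr 21.
+5 hours 5 minutes → arrive 10:15 PM UTC on Apr 21.
Flight 2 in UTC: 2:38 PM − 4:00 = 10:38 AM on Apr 22.
+13 hours and 58 minutes → arrive 12:36 AM UTC on Apr 23.
Flight 1 lands earlier by 26 hours 21 minutes.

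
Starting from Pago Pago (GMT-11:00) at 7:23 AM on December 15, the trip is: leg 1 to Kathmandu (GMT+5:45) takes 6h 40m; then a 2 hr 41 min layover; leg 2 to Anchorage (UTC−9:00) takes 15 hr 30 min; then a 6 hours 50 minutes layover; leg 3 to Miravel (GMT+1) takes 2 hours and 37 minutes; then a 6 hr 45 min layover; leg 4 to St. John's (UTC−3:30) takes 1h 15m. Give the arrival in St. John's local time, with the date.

9:11 AM on December 17

Convert departure to UTC: 7:23 AM + 11:00 = 6:23 PM UTC on Dec 15.
Add 6 hours 40 minutes leg 1 → 1:03 AM UTC (Dec 16).
Add 2 hours and 41 minutes layover in Kathmandu → 3:44 AM UTC.
Add 15 hours 30 minutes leg 2 → 7:14 PM UTC.
Add 6 hours and 50 minutes layover in Anchorage → 2:04 AM UTC (Dec 17).
Add 2 hours and 37 minutes leg 3 → 4:41 AM UTC.
Add 6 hours and 45 minutes layover in Miravel → 11:26 AM UTC.
Add 1 hour and 15 minutes leg 4 → 12:41 PM UTC.
St. John's is UTC−3:30, so local arrival = 12:41 PM − 3:30 = 9:11 AM on Dec 17.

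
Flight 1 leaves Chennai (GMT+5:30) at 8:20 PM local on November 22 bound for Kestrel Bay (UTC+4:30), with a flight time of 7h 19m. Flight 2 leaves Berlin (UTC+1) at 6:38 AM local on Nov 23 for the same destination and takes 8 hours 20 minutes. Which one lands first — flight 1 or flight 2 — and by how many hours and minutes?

Flight 1 in UTC: 8:20 PM − 5:30 = 2:50 PM on Nov 22.
+7 hours 19 minutes → arrive 10:09 PM UTC on Nov 22.
Flight 2 in UTC: 6:38 AM − 1:00 = 5:38 AM on Nov 23.
+8 hours 20 minutes → arrive 1:58 PM UTC on Nov 23.
Flight 1 lands earlier by 15 hours 49 minutes.

the first, by 15 hours 49 minutes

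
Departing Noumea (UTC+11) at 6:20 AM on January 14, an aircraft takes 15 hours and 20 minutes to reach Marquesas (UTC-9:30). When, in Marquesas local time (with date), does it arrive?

Convert departure to UTC: 6:20 AM − 11:00 = 7:20 PM UTC on Jan 13.
Add 15 hours 20 minutes travel time → 10:40 AM UTC (Jan 14).
Marquesas is UTC−9:30, so local arrival = 10:40 AM − 9:30 = 1:10 AM on Jan 14.

1:10 AM on Jan 14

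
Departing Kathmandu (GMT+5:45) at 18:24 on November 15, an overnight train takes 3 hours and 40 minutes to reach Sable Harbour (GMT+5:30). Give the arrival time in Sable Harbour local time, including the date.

21:49 on November 15

Convert departure to UTC: 18:24 − 5:45 = 12:39 UTC on Nov 15.
Add 3 hours and 40 minutes travel time → 16:19 UTC.
Sable Harbour is UTC+5:30, so local arrival = 16:19 + 5:30 = 21:49 on Nov 15.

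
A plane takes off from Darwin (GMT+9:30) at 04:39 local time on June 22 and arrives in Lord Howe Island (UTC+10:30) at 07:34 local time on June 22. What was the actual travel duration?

Departure in UTC: 04:39 − 9:30 = 19:09 on Jun 21.
Arrival in UTC: 07:34 − 10:30 = 21:04 on Jun 21.
Elapsed = 21:04 − 19:09 = 1 hour 55 minutes.

1 hour 55 minutes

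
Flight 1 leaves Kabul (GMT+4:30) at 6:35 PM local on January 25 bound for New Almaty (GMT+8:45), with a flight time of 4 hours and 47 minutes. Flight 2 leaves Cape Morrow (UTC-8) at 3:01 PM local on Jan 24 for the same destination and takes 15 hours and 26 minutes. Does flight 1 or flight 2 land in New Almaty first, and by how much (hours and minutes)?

Flight 1 in UTC: 6:35 PM − 4:30 = 2:05 PM on Jan 25.
+4 hours and 47 minutes → arrive 6:52 PM UTC on Jan 25.
Flight 2 in UTC: 3:01 PM + 8:00 = 11:01 PM on Jan 24.
+15 hours and 26 minutes → arrive 2:27 PM UTC on Jan 25.
Flight 2 lands earlier by 4 hours 25 minutes.

the second, by 4 hours 25 minutes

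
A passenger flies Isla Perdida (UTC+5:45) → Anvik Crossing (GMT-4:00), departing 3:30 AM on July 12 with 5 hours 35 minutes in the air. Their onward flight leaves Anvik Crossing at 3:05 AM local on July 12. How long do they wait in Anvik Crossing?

3 hours 45 minutes

Convert departure to UTC: 3:30 AM − 5:45 = 9:45 PM UTC on Jul 11.
Add 5 hours and 35 minutes flight time → 3:20 AM UTC (Jul 12).
Anvik Crossing is UTC−4:00, so local arrival = 3:20 AM − 4:00 = 11:20 PM on Jul 11.
Layover = 3:05 AM − 11:20 PM (+1 day) = 3 hours 45 minutes.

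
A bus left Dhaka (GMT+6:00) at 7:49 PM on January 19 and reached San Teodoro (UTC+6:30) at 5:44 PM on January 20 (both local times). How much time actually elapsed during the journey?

Departure in UTC: 7:49 PM − 6:00 = 1:49 PM on Jan 19.
Arrival in UTC: 5:44 PM − 6:30 = 11:14 AM on Jan 20.
Elapsed = 11:14 AM − 1:49 PM (+1 day) = 21 hours 25 minutes.

21 hours 25 minutes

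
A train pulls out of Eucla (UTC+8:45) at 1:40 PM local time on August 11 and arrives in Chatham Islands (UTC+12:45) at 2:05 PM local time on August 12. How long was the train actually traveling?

Departure in UTC: 1:40 PM − 8:45 = 4:55 AM on Aug 11.
Arrival in UTC: 2:05 PM − 12:45 = 1:20 AM on Aug 12.
Elapsed = 1:20 AM − 4:55 AM (+1 day) = 20 hours 25 minutes.

20 hours 25 minutes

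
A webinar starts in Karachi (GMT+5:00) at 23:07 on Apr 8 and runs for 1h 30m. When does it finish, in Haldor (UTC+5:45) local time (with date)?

01:22 on April 9

Convert start to UTC: 23:07 − 5:00 = 18:07 UTC on Apr 8.
Add 1 hour 30 minutes duration → 19:37 UTC.
Haldor is UTC+5:45, so local end time = 19:37 + 5:45 = 01:22 on Apr 9.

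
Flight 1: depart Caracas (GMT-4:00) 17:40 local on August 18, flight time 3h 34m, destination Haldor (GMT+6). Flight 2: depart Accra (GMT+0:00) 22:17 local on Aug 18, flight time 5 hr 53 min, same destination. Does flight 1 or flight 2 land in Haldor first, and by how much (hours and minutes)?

Flight 1 in UTC: 17:40 + 4:00 = 21:40 on Aug 18.
+3 hours 34 minutes → arrive 01:14 UTC on Aug 19.
Flight 2 departs at 22:17 UTC (Aug 18).
+5 hours 53 minutes → arrive 04:10 UTC on Aug 19.
Flight 1 lands earlier by 2 hours 56 minutes.

the first, by 2 hours 56 minutes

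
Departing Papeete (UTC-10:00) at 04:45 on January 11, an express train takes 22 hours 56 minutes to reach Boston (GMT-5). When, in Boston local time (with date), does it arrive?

08:41 on January 12

Convert departure to UTC: 04:45 + 10:00 = 14:45 UTC on Jan 11.
Add 22 hours 56 minutes travel time → 13:41 UTC (Jan 12).
Boston is UTC−5:00, so local arrival = 13:41 − 5:00 = 08:41 on Jan 12.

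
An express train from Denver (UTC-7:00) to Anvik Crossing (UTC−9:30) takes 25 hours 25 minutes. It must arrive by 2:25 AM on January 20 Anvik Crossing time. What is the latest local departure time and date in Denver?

3:30 AM on January 19

Target arrival in UTC: 2:25 AM + 9:30 = 11:55 AM on Jan 20.
Subtract 25 hours and 25 minutes → departure 10:30 AM UTC on Jan 19.
Denver is UTC−7:00: 10:30 AM − 7:00 = 3:30 AM on Jan 19.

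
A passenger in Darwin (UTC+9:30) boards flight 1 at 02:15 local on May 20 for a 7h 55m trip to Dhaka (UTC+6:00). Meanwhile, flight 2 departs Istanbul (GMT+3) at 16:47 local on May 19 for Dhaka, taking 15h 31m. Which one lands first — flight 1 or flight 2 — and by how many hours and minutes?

the first, by 4 hours 38 minutes

Flight 1 in UTC: 02:15 − 9:30 = 16:45 on May 19.
+7 hours 55 minutes → arrive 00:40 UTC on May 20.
Flight 2 in UTC: 16:47 − 3:00 = 13:47 on May 19.
+15 hours 31 minutes → arrive 05:18 UTC on May 20.
Flight 1 lands earlier by 4 hours 38 minutes.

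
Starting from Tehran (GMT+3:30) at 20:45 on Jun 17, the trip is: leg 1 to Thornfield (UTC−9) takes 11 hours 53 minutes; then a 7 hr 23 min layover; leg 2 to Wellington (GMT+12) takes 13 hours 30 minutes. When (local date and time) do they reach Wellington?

14:01 on June 19

Convert departure to UTC: 20:45 − 3:30 = 17:15 UTC on Jun 17.
Add 11 hours 53 minutes leg 1 → 05:08 UTC (Jun 18).
Add 7 hours and 23 minutes layover in Thornfield → 12:31 UTC.
Add 13 hours and 30 minutes leg 2 → 02:01 UTC (Jun 19).
Wellington is UTC+12:00, so local arrival = 02:01 + 12:00 = 14:01 on Jun 19.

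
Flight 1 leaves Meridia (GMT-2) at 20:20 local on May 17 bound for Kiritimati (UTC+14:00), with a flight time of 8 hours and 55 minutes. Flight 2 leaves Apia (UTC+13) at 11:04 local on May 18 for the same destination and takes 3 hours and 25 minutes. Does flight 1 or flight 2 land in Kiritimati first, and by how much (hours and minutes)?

the second, by 5 hours 46 minutes

Flight 1 in UTC: 20:20 + 2:00 = 22:20 on May 17.
+8 hours 55 minutes → arrive 07:15 UTC on May 18.
Flight 2 in UTC: 11:04 − 13:00 = 22:04 on May 17.
+3 hours and 25 minutes → arrive 01:29 UTC on May 18.
Flight 2 lands earlier by 5 hours 46 minutes.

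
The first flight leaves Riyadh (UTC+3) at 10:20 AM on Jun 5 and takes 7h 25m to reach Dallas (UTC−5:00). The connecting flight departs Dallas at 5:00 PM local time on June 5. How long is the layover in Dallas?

Convert departure to UTC: 10:20 AM − 3:00 = 7:20 AM UTC on Jun 5.
Add 7 hours and 25 minutes flight time → 2:45 PM UTC.
Dallas is UTC−5:00, so local arrival = 2:45 PM − 5:00 = 9:45 AM on Jun 5.
Layover = 5:00 PM − 9:45 AM = 7 hours 15 minutes.

7 hours 15 minutes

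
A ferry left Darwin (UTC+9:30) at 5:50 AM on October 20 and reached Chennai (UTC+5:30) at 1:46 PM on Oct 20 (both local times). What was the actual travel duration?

Chennai is 4:00 behind Darwin.
Clock-face elapsed time (ignoring zones) is 7 hours 56 minutes.
Actual elapsed = 7 hours 56 minutes + 4:00 = 11 hours 56 minutes.

11 hours 56 minutes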